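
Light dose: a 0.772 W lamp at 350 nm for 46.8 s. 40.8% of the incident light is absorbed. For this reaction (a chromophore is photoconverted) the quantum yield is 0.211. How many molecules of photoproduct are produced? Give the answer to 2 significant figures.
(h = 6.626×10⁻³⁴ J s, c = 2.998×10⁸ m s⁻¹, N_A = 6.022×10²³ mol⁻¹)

Photon energy at 350 nm: hc/λ = (6.626×10⁻³⁴)(2.998×10⁸)/(350×10⁻⁹) = 5.676×10⁻¹⁹ J.
Energy delivered: (0.772 W)(46.8 s) = 36.13 J.
Photons incident: 36.13 / 5.676×10⁻¹⁹ = 6.365×10¹⁹, i.e. 6.365×10¹⁹/6.022×10²³ = 1.057×10⁻⁴ mol.
Photons absorbed: 0.408 × 1.057×10⁻⁴ = 4.313×10⁻⁵ mol.
Product: Φ × n_abs = 0.211 × 4.313×10⁻⁵ = 9.100×10⁻⁶ mol.
As a count: 9.100×10⁻⁶ × 6.022×10²³ = 5.5×10¹⁸.

5.5×10¹⁸ molecules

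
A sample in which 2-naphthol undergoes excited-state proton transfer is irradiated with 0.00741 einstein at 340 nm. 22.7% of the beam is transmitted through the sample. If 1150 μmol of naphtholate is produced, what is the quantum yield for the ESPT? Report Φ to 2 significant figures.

Φ = 0.20

Product: 1150 μmol = 0.00115 mol.
Fraction absorbed: 1 − 22.7/100 = 0.7730.
Photons absorbed: 0.7730 × 0.00741 = 0.005728 mol.
Φ = 0.00115 mol / 0.005728 mol photons = 0.20.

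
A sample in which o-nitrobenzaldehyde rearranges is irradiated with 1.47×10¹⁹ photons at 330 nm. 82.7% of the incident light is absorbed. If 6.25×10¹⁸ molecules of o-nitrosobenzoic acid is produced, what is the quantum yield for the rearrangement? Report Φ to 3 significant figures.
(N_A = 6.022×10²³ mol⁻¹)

Product: 6.25×10¹⁸ / 6.022×10²³ = 1.038×10⁻⁵ mol.
Moles of photons: 1.47×10¹⁹ / 6.022×10²³ = 2.441×10⁻⁵ mol.
Photons absorbed: 0.827 × 2.441×10⁻⁵ = 2.019×10⁻⁵ mol.
Φ = 1.038×10⁻⁵ mol / 2.019×10⁻⁵ mol photons = 0.514.

Φ = 0.514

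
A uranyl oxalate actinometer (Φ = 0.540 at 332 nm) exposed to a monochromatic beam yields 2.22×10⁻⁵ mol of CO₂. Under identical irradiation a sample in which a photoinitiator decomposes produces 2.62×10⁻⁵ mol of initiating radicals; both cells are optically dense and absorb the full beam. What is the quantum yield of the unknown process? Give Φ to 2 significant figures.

Φ = 0.64

Photons absorbed by the actinometer: 2.22×10⁻⁵ / 0.540 = 4.111×10⁻⁵ mol.
Φ(unknown) = 2.62×10⁻⁵ / 4.111×10⁻⁵ = 0.64.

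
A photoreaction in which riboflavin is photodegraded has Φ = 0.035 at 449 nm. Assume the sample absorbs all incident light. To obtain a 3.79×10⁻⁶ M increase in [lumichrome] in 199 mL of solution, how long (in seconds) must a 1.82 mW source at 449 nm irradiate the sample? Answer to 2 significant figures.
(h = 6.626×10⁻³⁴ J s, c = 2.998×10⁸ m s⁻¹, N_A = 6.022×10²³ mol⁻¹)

t ≈ 3200 s

Product: (3.79×10⁻⁶ M)(0.199 L) = 7.542×10⁻⁷ mol.
Photons that must be absorbed: 7.542×10⁻⁷ / 0.035 = 2.155×10⁻⁵ mol.
Photon energy: hc/λ = 4.424×10⁻¹⁹ J; per mole, 2.664×10⁵ J mol⁻¹.
Energy required: 2.155×10⁻⁵ × 2.664×10⁵ = 5.741 J.
Time: 5.741 J / 0.00182 W = 3200 s.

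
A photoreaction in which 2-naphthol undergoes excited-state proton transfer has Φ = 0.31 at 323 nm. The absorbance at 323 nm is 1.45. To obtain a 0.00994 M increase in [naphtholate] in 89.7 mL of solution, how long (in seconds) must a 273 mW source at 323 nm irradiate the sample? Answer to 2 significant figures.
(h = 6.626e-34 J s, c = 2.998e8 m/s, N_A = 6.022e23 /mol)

Product: (0.00994 M)(0.0897 L) = 8.916e-4 mol.
Photons that must be absorbed: 8.916e-4 / 0.31 = 0.002876 mol.
Fraction absorbed: 1 − 10^(−1.45) = 0.9645.
Incident photons needed: 0.002876 / 0.9645 = 0.002982 mol.
Photon energy: hc/λ = 6.150e-19 J; per mole, 3.704e5 J mol⁻¹.
Energy required: 0.002982 × 3.704e5 = 1105 J.
Time: 1105 J / 0.273 W = 4000 s.

t ≈ 4000 s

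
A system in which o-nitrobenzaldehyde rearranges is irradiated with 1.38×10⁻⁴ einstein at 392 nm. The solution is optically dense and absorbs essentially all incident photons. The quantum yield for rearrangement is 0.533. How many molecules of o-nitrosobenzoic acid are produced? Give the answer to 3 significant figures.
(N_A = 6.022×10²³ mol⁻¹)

4.43×10¹⁹ molecules

Product: Φ × n_abs = 0.533 × 1.38×10⁻⁴ = 7.355×10⁻⁵ mol.
As a count: 7.355×10⁻⁵ × 6.022×10²³ = 4.43×10¹⁹.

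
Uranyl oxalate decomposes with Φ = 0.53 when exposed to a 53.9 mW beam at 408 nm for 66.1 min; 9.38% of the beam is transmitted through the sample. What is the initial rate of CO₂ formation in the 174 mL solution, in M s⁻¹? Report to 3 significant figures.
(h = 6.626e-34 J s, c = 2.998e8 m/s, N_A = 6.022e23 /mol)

Photon energy at 408 nm: hc/λ = (6.626e-34)(2.998e8)/(408e-9) = 4.869e-19 J.
Energy delivered: (53.9 mW)(3966 s) = 213.8 J.
Photons incident: 213.8 / 4.869e-19 = 4.391e20, i.e. 4.391e20/6.022e23 = 7.292e-4 mol.
Fraction absorbed: 1 − 9.38/100 = 0.9062.
Photons absorbed: 0.9062 × 7.292e-4 = 6.608e-4 mol.
Product formed: 0.53 × 6.608e-4 = 3.502e-4 mol.
Rate: 3.502e-4 mol / (3966 s × 0.174 L) = 5.07e-7 M s⁻¹.

5.07e-7 M s⁻¹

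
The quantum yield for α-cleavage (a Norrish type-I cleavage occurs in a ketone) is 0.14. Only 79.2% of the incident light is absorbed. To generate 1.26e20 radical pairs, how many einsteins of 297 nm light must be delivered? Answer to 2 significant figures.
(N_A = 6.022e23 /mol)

0.0019 einstein

Product: 1.26e20 / 6.022e23 = 2.092e-4 mol.
Photons that must be absorbed: 2.092e-4 / 0.14 = 0.001494 mol.
Incident photons needed: 0.001494 / 0.792 = 0.001886 mol.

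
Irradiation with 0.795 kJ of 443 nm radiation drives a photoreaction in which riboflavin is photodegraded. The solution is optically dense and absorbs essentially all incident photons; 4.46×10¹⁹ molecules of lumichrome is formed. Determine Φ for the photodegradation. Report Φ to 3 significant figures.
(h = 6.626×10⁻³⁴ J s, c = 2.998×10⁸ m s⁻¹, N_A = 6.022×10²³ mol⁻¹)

Product: 4.46×10¹⁹ / 6.022×10²³ = 7.406×10⁻⁵ mol.
Photon energy at 443 nm: hc/λ = (6.626×10⁻³⁴)(2.998×10⁸)/(443×10⁻⁹) = 4.484×10⁻¹⁹ J.
Incident energy: 0.795 kJ = 795 J.
Photons incident: 795 / 4.484×10⁻¹⁹ = 1.773×10²¹, i.e. 1.773×10²¹/6.022×10²³ = 0.002944 mol.
Φ = 7.406×10⁻⁵ mol / 0.002944 mol photons = 0.0252.

Φ = 0.0252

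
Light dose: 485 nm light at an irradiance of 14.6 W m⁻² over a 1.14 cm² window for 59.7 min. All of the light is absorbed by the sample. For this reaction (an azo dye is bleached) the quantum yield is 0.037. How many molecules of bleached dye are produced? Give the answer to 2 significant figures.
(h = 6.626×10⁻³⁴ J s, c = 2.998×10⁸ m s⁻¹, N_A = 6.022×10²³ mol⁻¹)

Photon energy at 485 nm: hc/λ = (6.626×10⁻³⁴)(2.998×10⁸)/(485×10⁻⁹) = 4.096×10⁻¹⁹ J.
Energy delivered: (14.6 W m⁻²)(1.14×10⁻⁴ m²)(3582 s) = 5.962 J.
Photons incident: 5.962 / 4.096×10⁻¹⁹ = 1.456×10¹⁹, i.e. 1.456×10¹⁹/6.022×10²³ = 2.418×10⁻⁵ mol.
Product: Φ × n_abs = 0.037 × 2.418×10⁻⁵ = 8.947×10⁻⁷ mol.
As a count: 8.947×10⁻⁷ × 6.022×10²³ = 5.4×10¹⁷.

5.4×10¹⁷ molecules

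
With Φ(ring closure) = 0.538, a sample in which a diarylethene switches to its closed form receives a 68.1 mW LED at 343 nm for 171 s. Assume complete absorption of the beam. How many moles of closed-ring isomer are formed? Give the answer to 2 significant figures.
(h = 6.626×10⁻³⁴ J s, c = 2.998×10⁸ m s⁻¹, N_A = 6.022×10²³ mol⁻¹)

Photon energy at 343 nm: hc/λ = (6.626×10⁻³⁴)(2.998×10⁸)/(343×10⁻⁹) = 5.791×10⁻¹⁹ J.
Energy delivered: (68.1 mW)(171 s) = 11.65 J.
Photons incident: 11.65 / 5.791×10⁻¹⁹ = 2.012×10¹⁹, i.e. 2.012×10¹⁹/6.022×10²³ = 3.341×10⁻⁵ mol.
Product: Φ × n_abs = 0.538 × 3.341×10⁻⁵ = 1.797×10⁻⁵ mol.

1.8×10⁻⁵ mol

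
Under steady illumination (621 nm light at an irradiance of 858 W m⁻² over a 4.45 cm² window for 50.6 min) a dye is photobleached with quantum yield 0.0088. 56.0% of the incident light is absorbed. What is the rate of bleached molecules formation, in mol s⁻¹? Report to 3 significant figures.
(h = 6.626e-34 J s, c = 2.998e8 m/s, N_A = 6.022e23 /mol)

9.77e-9 mol s⁻¹

Photon energy at 621 nm: hc/λ = (6.626e-34)(2.998e8)/(621e-9) = 3.199e-19 J.
Energy delivered: (858 W m⁻²)(4.45e-4 m²)(3036 s) = 1159 J.
Photons incident: 1159 / 3.199e-19 = 3.623e21, i.e. 3.623e21/6.022e23 = 0.006016 mol.
Photons absorbed: 0.560 × 0.006016 = 0.003369 mol.
Product formed: 0.0088 × 0.003369 = 2.965e-5 mol.
Rate: 2.965e-5 / 3036 s = 9.77e-9 mol s⁻¹.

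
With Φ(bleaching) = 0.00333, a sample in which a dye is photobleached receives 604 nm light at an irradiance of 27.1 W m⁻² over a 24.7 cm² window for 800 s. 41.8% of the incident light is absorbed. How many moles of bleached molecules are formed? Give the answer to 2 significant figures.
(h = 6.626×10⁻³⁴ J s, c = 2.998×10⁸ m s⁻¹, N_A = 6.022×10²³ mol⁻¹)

Photon energy at 604 nm: hc/λ = (6.626×10⁻³⁴)(2.998×10⁸)/(604×10⁻⁹) = 3.289×10⁻¹⁹ J.
Energy delivered: (27.1 W m⁻²)(24.7×10⁻⁴ m²)(800 s) = 53.55 J.
Photons incident: 53.55 / 3.289×10⁻¹⁹ = 1.628×10²⁰, i.e. 1.628×10²⁰/6.022×10²³ = 2.703×10⁻⁴ mol.
Photons absorbed: 0.418 × 2.703×10⁻⁴ = 1.130×10⁻⁴ mol.
Product: Φ × n_abs = 0.00333 × 1.130×10⁻⁴ = 3.763×10⁻⁷ mol.

3.8×10⁻⁷ mol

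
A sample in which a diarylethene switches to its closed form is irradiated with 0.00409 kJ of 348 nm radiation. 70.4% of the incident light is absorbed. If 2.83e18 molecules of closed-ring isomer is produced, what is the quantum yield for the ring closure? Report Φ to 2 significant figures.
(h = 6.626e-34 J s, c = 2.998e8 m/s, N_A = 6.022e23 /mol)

Φ = 0.56

Product: 2.83e18 / 6.022e23 = 4.699e-6 mol.
Photon energy at 348 nm: hc/λ = (6.626e-34)(2.998e8)/(348e-9) = 5.708e-19 J.
Incident energy: 0.00409 kJ = 4.09 J.
Photons incident: 4.09 / 5.708e-19 = 7.165e18, i.e. 7.165e18/6.022e23 = 1.190e-5 mol.
Photons absorbed: 0.704 × 1.190e-5 = 8.378e-6 mol.
Φ = 4.699e-6 mol / 8.378e-6 mol photons = 0.56.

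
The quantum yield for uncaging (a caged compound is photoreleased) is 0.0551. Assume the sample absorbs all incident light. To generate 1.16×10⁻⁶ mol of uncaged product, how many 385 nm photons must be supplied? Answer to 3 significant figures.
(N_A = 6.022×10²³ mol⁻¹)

Photons that must be absorbed: 1.16×10⁻⁶ / 0.0551 = 2.105×10⁻⁵ mol.
Photon count: 2.105×10⁻⁵ × 6.022×10²³ = 1.27×10¹⁹.

1.27×10¹⁹ photons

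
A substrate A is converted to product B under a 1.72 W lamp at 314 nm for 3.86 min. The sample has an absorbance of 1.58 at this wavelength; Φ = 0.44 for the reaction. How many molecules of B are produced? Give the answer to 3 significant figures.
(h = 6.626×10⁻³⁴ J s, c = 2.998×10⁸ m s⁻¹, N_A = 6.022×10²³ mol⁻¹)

Photon energy at 314 nm: hc/λ = (6.626×10⁻³⁴)(2.998×10⁸)/(314×10⁻⁹) = 6.326×10⁻¹⁹ J.
Energy delivered: (1.72 W)(231.6 s) = 398.4 J.
Photons incident: 398.4 / 6.326×10⁻¹⁹ = 6.298×10²⁰, i.e. 6.298×10²⁰/6.022×10²³ = 0.001046 mol.
Fraction absorbed: 1 − 10^(−1.58) = 0.9737.
Photons absorbed: 0.9737 × 0.001046 = 0.001018 mol.
Product: Φ × n_abs = 0.44 × 0.001018 = 4.479×10⁻⁴ mol.
As a count: 4.479×10⁻⁴ × 6.022×10²³ = 2.70×10²⁰.

2.70×10²⁰ molecules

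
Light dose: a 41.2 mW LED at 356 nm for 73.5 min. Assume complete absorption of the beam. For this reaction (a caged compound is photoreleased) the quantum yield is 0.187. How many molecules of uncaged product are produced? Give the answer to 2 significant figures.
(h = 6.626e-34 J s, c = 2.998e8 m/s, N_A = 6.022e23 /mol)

6.1e19 molecules

Photon energy at 356 nm: hc/λ = (6.626e-34)(2.998e8)/(356e-9) = 5.580e-19 J.
Energy delivered: (41.2 mW)(4410 s) = 181.7 J.
Photons incident: 181.7 / 5.580e-19 = 3.256e20, i.e. 3.256e20/6.022e23 = 5.407e-4 mol.
Product: Φ × n_abs = 0.187 × 5.407e-4 = 1.011e-4 mol.
As a count: 1.011e-4 × 6.022e23 = 6.1e19.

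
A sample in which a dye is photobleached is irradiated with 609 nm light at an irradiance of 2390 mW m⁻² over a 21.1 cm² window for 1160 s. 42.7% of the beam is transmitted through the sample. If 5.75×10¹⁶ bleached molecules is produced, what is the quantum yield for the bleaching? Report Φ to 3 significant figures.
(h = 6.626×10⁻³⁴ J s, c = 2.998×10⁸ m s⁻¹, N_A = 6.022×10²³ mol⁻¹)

Product: 5.75×10¹⁶ / 6.022×10²³ = 9.548×10⁻⁸ mol.
Photon energy at 609 nm: hc/λ = (6.626×10⁻³⁴)(2.998×10⁸)/(609×10⁻⁹) = 3.262×10⁻¹⁹ J.
Energy delivered: (2390 mW m⁻²)(21.1×10⁻⁴ m²)(1160 s) = 5.850 J.
Photons incident: 5.850 / 3.262×10⁻¹⁹ = 1.793×10¹⁹, i.e. 1.793×10¹⁹/6.022×10²³ = 2.977×10⁻⁵ mol.
Fraction absorbed: 1 − 42.7/100 = 0.5730.
Photons absorbed: 0.5730 × 2.977×10⁻⁵ = 1.706×10⁻⁵ mol.
Φ = 9.548×10⁻⁸ mol / 1.706×10⁻⁵ mol photons = 0.00560.

Φ = 0.00560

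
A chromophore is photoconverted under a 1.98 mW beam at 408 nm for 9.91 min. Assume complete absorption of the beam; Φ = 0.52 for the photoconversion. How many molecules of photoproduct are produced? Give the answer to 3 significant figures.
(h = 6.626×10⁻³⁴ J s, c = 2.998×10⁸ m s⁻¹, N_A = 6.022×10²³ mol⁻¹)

Photon energy at 408 nm: hc/λ = (6.626×10⁻³⁴)(2.998×10⁸)/(408×10⁻⁹) = 4.869×10⁻¹⁹ J.
Energy delivered: (1.98 mW)(594.6 s) = 1.177 J.
Photons incident: 1.177 / 4.869×10⁻¹⁹ = 2.417×10¹⁸, i.e. 2.417×10¹⁸/6.022×10²³ = 4.014×10⁻⁶ mol.
Product: Φ × n_abs = 0.52 × 4.014×10⁻⁶ = 2.087×10⁻⁶ mol.
As a count: 2.087×10⁻⁶ × 6.022×10²³ = 1.26×10¹⁸.

1.26×10¹⁸ molecules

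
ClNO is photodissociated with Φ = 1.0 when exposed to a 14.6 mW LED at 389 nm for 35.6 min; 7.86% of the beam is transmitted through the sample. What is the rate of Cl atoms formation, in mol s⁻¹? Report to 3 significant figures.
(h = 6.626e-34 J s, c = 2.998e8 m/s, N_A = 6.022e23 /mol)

4.37e-8 mol s⁻¹

Photon energy at 389 nm: hc/λ = (6.626e-34)(2.998e8)/(389e-9) = 5.107e-19 J.
Energy delivered: (14.6 mW)(2136 s) = 31.19 J.
Photons incident: 31.19 / 5.107e-19 = 6.107e19, i.e. 6.107e19/6.022e23 = 1.014e-4 mol.
Fraction absorbed: 1 − 7.86/100 = 0.9214.
Photons absorbed: 0.9214 × 1.014e-4 = 9.343e-5 mol.
Product formed: 1.0 × 9.343e-5 = 9.343e-5 mol.
Rate: 9.343e-5 / 2136 s = 4.37e-8 mol s⁻¹.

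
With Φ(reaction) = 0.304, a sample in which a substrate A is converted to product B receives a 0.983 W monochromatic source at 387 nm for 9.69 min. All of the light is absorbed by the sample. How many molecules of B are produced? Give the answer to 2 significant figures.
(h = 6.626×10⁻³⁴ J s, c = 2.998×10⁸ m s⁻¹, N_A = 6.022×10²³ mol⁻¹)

Photon energy at 387 nm: hc/λ = (6.626×10⁻³⁴)(2.998×10⁸)/(387×10⁻⁹) = 5.133×10⁻¹⁹ J.
Energy delivered: (0.983 W)(581.4 s) = 571.5 J.
Photons incident: 571.5 / 5.133×10⁻¹⁹ = 1.113×10²¹, i.e. 1.113×10²¹/6.022×10²³ = 0.001848 mol.
Product: Φ × n_abs = 0.304 × 0.001848 = 5.618×10⁻⁴ mol.
As a count: 5.618×10⁻⁴ × 6.022×10²³ = 3.4×10²⁰.

3.4×10²⁰ molecules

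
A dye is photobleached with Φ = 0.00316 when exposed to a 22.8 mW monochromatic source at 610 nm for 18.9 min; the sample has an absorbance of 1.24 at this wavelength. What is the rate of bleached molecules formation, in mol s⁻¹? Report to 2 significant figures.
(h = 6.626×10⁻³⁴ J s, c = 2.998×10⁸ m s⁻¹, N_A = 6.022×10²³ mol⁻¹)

Photon energy at 610 nm: hc/λ = (6.626×10⁻³⁴)(2.998×10⁸)/(610×10⁻⁹) = 3.257×10⁻¹⁹ J.
Energy delivered: (22.8 mW)(1134 s) = 25.86 J.
Photons incident: 25.86 / 3.257×10⁻¹⁹ = 7.940×10¹⁹, i.e. 7.940×10¹⁹/6.022×10²³ = 1.318×10⁻⁴ mol.
Fraction absorbed: 1 − 10^(−1.24) = 0.9425.
Photons absorbed: 0.9425 × 1.318×10⁻⁴ = 1.242×10⁻⁴ mol.
Product formed: 0.00316 × 1.242×10⁻⁴ = 3.925×10⁻⁷ mol.
Rate: 3.925×10⁻⁷ / 1134 s = 3.5×10⁻¹⁰ mol s⁻¹.

3.5×10⁻¹⁰ mol s⁻¹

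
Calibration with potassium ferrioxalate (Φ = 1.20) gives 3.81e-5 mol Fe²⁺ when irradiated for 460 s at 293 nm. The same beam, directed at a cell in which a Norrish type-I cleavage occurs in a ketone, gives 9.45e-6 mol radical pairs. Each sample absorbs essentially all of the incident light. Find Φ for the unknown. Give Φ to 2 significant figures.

Photons absorbed by the actinometer: 3.81e-5 / 1.20 = 3.175e-5 mol.
Φ(unknown) = 9.45e-6 / 3.175e-5 = 0.30.

Φ = 0.30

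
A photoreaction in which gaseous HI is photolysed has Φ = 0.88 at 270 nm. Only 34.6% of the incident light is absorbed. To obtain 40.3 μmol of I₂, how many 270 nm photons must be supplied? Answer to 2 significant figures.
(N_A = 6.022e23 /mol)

8.0e19 photons

Product: 40.3 μmol = 4.03e-5 mol.
Photons that must be absorbed: 4.03e-5 / 0.88 = 4.580e-5 mol.
Incident photons needed: 4.580e-5 / 0.346 = 1.324e-4 mol.
Photon count: 1.324e-4 × 6.022e23 = 8.0e19.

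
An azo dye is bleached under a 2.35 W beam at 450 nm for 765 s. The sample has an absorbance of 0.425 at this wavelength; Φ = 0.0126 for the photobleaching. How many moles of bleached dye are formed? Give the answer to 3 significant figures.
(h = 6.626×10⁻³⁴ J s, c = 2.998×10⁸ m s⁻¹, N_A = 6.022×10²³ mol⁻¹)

5.32×10⁻⁵ mol

Photon energy at 450 nm: hc/λ = (6.626×10⁻³⁴)(2.998×10⁸)/(450×10⁻⁹) = 4.414×10⁻¹⁹ J.
Energy delivered: (2.35 W)(765 s) = 1798 J.
Photons incident: 1798 / 4.414×10⁻¹⁹ = 4.073×10²¹, i.e. 4.073×10²¹/6.022×10²³ = 0.006764 mol.
Fraction absorbed: 1 − 10^(−0.425) = 0.6242.
Photons absorbed: 0.6242 × 0.006764 = 0.004222 mol.
Product: Φ × n_abs = 0.0126 × 0.004222 = 5.320×10⁻⁵ mol.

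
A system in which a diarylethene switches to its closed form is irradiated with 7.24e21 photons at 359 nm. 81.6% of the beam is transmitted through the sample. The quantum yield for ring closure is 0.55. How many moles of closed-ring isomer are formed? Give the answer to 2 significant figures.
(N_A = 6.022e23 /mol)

Moles of photons: 7.24e21 / 6.022e23 = 0.01202 mol.
Fraction absorbed: 1 − 81.6/100 = 0.1840.
Photons absorbed: 0.1840 × 0.01202 = 0.002212 mol.
Product: Φ × n_abs = 0.55 × 0.002212 = 0.001217 mol.

0.0012 mol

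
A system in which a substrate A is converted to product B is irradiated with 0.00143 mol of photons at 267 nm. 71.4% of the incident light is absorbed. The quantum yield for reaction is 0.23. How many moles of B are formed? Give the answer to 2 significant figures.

Photons absorbed: 0.714 × 0.00143 = 0.001021 mol.
Product: Φ × n_abs = 0.23 × 0.001021 = 2.348e-4 mol.

2.3e-4 mol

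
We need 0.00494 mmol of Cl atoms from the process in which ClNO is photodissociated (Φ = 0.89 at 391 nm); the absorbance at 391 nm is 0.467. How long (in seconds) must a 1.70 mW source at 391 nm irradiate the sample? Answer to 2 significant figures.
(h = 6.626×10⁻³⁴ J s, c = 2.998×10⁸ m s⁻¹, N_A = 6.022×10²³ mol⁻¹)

t ≈ 1500 s

Product: 0.00494 mmol = 4.94×10⁻⁶ mol.
Photons that must be absorbed: 4.94×10⁻⁶ / 0.89 = 5.551×10⁻⁶ mol.
Fraction absorbed: 1 − 10^(−0.467) = 0.6588.
Incident photons needed: 5.551×10⁻⁶ / 0.6588 = 8.426×10⁻⁶ mol.
Photon energy: hc/λ = 5.080×10⁻¹⁹ J; per mole, 3.059×10⁵ J mol⁻¹.
Energy required: 8.426×10⁻⁶ × 3.059×10⁵ = 2.578 J.
Time: 2.578 J / 0.0017 W = 1500 s.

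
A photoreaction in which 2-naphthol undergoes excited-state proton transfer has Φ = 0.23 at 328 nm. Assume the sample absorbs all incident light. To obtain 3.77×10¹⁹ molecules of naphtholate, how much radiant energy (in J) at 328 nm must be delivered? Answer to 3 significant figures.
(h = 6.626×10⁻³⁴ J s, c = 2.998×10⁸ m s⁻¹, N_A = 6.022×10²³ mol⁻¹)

99.3 J

Product: 3.77×10¹⁹ / 6.022×10²³ = 6.260×10⁻⁵ mol.
Photons that must be absorbed: 6.260×10⁻⁵ / 0.23 = 2.722×10⁻⁴ mol.
Photon energy: hc/λ = 6.056×10⁻¹⁹ J; per mole, 3.647×10⁵ J mol⁻¹.
Energy required: 2.722×10⁻⁴ × 3.647×10⁵ = 99.3 J.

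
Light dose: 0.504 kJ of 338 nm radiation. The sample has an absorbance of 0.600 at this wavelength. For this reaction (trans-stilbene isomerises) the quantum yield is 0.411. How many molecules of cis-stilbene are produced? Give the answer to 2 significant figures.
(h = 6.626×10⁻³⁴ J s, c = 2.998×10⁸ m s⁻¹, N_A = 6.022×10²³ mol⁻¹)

Photon energy at 338 nm: hc/λ = (6.626×10⁻³⁴)(2.998×10⁸)/(338×10⁻⁹) = 5.877×10⁻¹⁹ J.
Incident energy: 0.504 kJ = 504 J.
Photons incident: 504 / 5.877×10⁻¹⁹ = 8.576×10²⁰, i.e. 8.576×10²⁰/6.022×10²³ = 0.001424 mol.
Fraction absorbed: 1 − 10^(−0.600) = 0.7488.
Photons absorbed: 0.7488 × 0.001424 = 0.001066 mol.
Product: Φ × n_abs = 0.411 × 0.001066 = 4.381×10⁻⁴ mol.
As a count: 4.381×10⁻⁴ × 6.022×10²³ = 2.6×10²⁰.

2.6×10²⁰ molecules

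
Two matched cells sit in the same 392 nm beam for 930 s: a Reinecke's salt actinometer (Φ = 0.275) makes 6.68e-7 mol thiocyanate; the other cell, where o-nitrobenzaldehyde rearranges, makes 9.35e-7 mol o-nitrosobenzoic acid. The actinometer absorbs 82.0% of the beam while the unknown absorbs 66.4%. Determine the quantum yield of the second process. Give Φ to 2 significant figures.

Φ = 0.48

Photons absorbed by the actinometer: 6.68e-7 / 0.275 = 2.429e-6 mol.
Incident flux: 2.429e-6 / 0.820 = 2.962e-6 einstein.
Absorbed by unknown: 0.664 × 2.962e-6 = 1.967e-6 mol.
Φ(unknown) = 9.35e-7 / 1.967e-6 = 0.48.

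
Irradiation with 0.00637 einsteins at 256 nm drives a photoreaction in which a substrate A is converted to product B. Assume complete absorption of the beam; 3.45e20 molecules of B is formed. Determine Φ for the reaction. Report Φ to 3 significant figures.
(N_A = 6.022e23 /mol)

Product: 3.45e20 / 6.022e23 = 5.729e-4 mol.
Φ = 5.729e-4 mol / 0.00637 mol photons = 0.0899.

Φ = 0.0899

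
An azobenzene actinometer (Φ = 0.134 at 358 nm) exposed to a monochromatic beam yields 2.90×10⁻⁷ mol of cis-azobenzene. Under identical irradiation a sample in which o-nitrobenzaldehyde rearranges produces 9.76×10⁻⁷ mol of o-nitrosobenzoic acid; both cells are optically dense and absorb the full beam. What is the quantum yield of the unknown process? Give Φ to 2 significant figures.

Φ = 0.45

Photons absorbed by the actinometer: 2.90×10⁻⁷ / 0.134 = 2.164×10⁻⁶ mol.
Φ(unknown) = 9.76×10⁻⁷ / 2.164×10⁻⁶ = 0.45.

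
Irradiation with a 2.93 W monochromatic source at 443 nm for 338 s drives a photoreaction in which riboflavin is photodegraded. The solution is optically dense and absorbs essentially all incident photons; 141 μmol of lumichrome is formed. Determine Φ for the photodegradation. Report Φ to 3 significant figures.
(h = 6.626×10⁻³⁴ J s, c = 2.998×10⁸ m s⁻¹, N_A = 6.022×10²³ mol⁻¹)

Product: 141 μmol = 1.41×10⁻⁴ mol.
Photon energy at 443 nm: hc/λ = (6.626×10⁻³⁴)(2.998×10⁸)/(443×10⁻⁹) = 4.484×10⁻¹⁹ J.
Energy delivered: (2.93 W)(338 s) = 990.3 J.
Photons incident: 990.3 / 4.484×10⁻¹⁹ = 2.209×10²¹, i.e. 2.209×10²¹/6.022×10²³ = 0.003668 mol.
Φ = 1.41×10⁻⁴ mol / 0.003668 mol photons = 0.0384.

Φ = 0.0384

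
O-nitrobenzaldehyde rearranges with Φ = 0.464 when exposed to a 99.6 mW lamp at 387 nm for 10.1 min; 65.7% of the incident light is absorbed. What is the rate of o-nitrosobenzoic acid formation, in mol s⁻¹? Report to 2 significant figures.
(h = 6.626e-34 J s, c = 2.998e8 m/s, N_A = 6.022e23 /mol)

Photon energy at 387 nm: hc/λ = (6.626e-34)(2.998e8)/(387e-9) = 5.133e-19 J.
Energy delivered: (99.6 mW)(606 s) = 60.36 J.
Photons incident: 60.36 / 5.133e-19 = 1.176e20, i.e. 1.176e20/6.022e23 = 1.953e-4 mol.
Photons absorbed: 0.657 × 1.953e-4 = 1.283e-4 mol.
Product formed: 0.464 × 1.283e-4 = 5.953e-5 mol.
Rate: 5.953e-5 / 606 s = 9.8e-8 mol s⁻¹.

9.8e-8 mol s⁻¹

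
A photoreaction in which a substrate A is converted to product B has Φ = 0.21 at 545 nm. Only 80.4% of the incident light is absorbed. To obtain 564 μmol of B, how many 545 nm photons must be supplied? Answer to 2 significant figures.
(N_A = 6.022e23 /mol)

2.0e21 photons

Product: 564 μmol = 5.64e-4 mol.
Photons that must be absorbed: 5.64e-4 / 0.21 = 0.002686 mol.
Incident photons needed: 0.002686 / 0.804 = 0.003341 mol.
Photon count: 0.003341 × 6.022e23 = 2.0e21.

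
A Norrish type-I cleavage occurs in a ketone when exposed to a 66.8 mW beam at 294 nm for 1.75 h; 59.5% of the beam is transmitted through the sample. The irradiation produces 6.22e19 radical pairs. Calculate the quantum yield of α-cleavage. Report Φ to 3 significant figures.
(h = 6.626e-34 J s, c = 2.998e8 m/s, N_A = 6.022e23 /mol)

Φ = 0.247

Product: 6.22e19 / 6.022e23 = 1.033e-4 mol.
Photon energy at 294 nm: hc/λ = (6.626e-34)(2.998e8)/(294e-9) = 6.757e-19 J.
Energy delivered: (66.8 mW)(6300 s) = 420.8 J.
Photons incident: 420.8 / 6.757e-19 = 6.228e20, i.e. 6.228e20/6.022e23 = 0.001034 mol.
Fraction absorbed: 1 − 59.5/100 = 0.4050.
Photons absorbed: 0.4050 × 0.001034 = 4.188e-4 mol.
Φ = 1.033e-4 mol / 4.188e-4 mol photons = 0.247.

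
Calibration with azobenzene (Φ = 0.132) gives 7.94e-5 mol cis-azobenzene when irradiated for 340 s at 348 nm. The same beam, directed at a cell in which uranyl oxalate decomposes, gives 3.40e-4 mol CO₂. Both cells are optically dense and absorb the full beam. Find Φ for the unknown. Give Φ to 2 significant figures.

Photons absorbed by the actinometer: 7.94e-5 / 0.132 = 6.015e-4 mol.
Φ(unknown) = 3.40e-4 / 6.015e-4 = 0.57.

Φ = 0.57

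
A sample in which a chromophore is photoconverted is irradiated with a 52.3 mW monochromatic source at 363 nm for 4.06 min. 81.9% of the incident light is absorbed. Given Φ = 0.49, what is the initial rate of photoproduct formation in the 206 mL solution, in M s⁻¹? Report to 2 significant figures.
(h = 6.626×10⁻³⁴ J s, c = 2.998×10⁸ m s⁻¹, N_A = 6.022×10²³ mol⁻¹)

3.1×10⁻⁷ M s⁻¹

Photon energy at 363 nm: hc/λ = (6.626×10⁻³⁴)(2.998×10⁸)/(363×10⁻⁹) = 5.472×10⁻¹⁹ J.
Energy delivered: (52.3 mW)(243.6 s) = 12.74 J.
Photons incident: 12.74 / 5.472×10⁻¹⁹ = 2.328×10¹⁹, i.e. 2.328×10¹⁹/6.022×10²³ = 3.866×10⁻⁵ mol.
Photons absorbed: 0.819 × 3.866×10⁻⁵ = 3.166×10⁻⁵ mol.
Product formed: 0.49 × 3.166×10⁻⁵ = 1.551×10⁻⁵ mol.
Rate: 1.551×10⁻⁵ mol / (243.6 s × 0.206 L) = 3.1×10⁻⁷ M s⁻¹.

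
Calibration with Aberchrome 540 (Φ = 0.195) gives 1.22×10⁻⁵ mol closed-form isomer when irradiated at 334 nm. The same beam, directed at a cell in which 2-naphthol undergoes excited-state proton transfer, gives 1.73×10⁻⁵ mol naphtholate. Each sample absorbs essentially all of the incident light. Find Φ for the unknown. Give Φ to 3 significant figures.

Φ = 0.277

Photons absorbed by the actinometer: 1.22×10⁻⁵ / 0.195 = 6.256×10⁻⁵ mol.
Φ(unknown) = 1.73×10⁻⁵ / 6.256×10⁻⁵ = 0.277.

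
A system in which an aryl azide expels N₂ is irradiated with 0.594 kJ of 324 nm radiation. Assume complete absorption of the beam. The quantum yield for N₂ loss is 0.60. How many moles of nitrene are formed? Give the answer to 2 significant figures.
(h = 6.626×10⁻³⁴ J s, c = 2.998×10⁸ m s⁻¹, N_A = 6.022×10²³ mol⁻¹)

Photon energy at 324 nm: hc/λ = (6.626×10⁻³⁴)(2.998×10⁸)/(324×10⁻⁹) = 6.131×10⁻¹⁹ J.
Incident energy: 0.594 kJ = 594 J.
Photons incident: 594 / 6.131×10⁻¹⁹ = 9.688×10²⁰, i.e. 9.688×10²⁰/6.022×10²³ = 0.001609 mol.
Product: Φ × n_abs = 0.60 × 0.001609 = 9.654×10⁻⁴ mol.

9.7×10⁻⁴ mol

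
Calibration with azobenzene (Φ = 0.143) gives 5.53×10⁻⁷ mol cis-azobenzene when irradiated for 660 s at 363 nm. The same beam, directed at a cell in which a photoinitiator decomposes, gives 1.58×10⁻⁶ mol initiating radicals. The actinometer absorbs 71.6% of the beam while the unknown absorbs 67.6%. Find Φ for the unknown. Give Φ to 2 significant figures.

Photons absorbed by the actinometer: 5.53×10⁻⁷ / 0.143 = 3.867×10⁻⁶ mol.
Incident flux: 3.867×10⁻⁶ / 0.716 = 5.401×10⁻⁶ einstein.
Absorbed by unknown: 0.676 × 5.401×10⁻⁶ = 3.651×10⁻⁶ mol.
Φ(unknown) = 1.58×10⁻⁶ / 3.651×10⁻⁶ = 0.43.

Φ = 0.43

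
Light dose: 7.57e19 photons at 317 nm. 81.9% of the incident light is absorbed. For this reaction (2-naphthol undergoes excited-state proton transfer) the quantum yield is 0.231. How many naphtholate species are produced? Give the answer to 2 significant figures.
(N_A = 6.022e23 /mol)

1.4e19 species

Moles of photons: 7.57e19 / 6.022e23 = 1.257e-4 mol.
Photons absorbed: 0.819 × 1.257e-4 = 1.029e-4 mol.
Product: Φ × n_abs = 0.231 × 1.029e-4 = 2.377e-5 mol.
As a count: 2.377e-5 × 6.022e23 = 1.4e19.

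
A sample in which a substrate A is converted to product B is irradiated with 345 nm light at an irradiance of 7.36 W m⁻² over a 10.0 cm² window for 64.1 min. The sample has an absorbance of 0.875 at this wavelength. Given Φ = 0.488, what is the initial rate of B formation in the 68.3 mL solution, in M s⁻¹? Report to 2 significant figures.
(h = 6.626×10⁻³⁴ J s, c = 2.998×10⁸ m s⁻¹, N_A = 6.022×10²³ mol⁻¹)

1.3×10⁻⁷ M s⁻¹

Photon energy at 345 nm: hc/λ = (6.626×10⁻³⁴)(2.998×10⁸)/(345×10⁻⁹) = 5.758×10⁻¹⁹ J.
Energy delivered: (7.36 W m⁻²)(10.0×10⁻⁴ m²)(3846 s) = 28.31 J.
Photons incident: 28.31 / 5.758×10⁻¹⁹ = 4.917×10¹⁹, i.e. 4.917×10¹⁹/6.022×10²³ = 8.165×10⁻⁵ mol.
Fraction absorbed: 1 − 10^(−0.875) = 0.8666.
Photons absorbed: 0.8666 × 8.165×10⁻⁵ = 7.076×10⁻⁵ mol.
Product formed: 0.488 × 7.076×10⁻⁵ = 3.453×10⁻⁵ mol.
Rate: 3.453×10⁻⁵ mol / (3846 s × 0.0683 L) = 1.3×10⁻⁷ M s⁻¹.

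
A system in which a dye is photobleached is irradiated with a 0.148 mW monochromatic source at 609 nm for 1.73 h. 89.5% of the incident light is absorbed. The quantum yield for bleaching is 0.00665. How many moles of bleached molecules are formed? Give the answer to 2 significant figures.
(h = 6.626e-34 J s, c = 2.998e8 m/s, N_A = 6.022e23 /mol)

Photon energy at 609 nm: hc/λ = (6.626e-34)(2.998e8)/(609e-9) = 3.262e-19 J.
Energy delivered: (0.148 mW)(6228 s) = 0.9217 J.
Photons incident: 0.9217 / 3.262e-19 = 2.826e18, i.e. 2.826e18/6.022e23 = 4.693e-6 mol.
Photons absorbed: 0.895 × 4.693e-6 = 4.200e-6 mol.
Product: Φ × n_abs = 0.00665 × 4.200e-6 = 2.793e-8 mol.

2.8e-8 mol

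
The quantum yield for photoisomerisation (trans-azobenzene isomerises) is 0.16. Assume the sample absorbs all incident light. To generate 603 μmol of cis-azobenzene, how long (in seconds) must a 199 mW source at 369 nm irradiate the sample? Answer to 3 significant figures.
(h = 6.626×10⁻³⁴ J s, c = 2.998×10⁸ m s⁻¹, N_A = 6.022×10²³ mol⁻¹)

t ≈ 6140 s

Product: 603 μmol = 6.03×10⁻⁴ mol.
Photons that must be absorbed: 6.03×10⁻⁴ / 0.16 = 0.003769 mol.
Photon energy: hc/λ = 5.383×10⁻¹⁹ J; per mole, 3.242×10⁵ J mol⁻¹.
Energy required: 0.003769 × 3.242×10⁵ = 1222 J.
Time: 1222 J / 0.199 W = 6140 s.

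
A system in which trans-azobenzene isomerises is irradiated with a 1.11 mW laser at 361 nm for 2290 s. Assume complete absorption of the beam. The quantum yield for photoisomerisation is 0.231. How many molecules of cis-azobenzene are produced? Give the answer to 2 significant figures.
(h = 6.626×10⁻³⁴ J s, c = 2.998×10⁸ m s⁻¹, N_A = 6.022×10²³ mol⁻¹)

Photon energy at 361 nm: hc/λ = (6.626×10⁻³⁴)(2.998×10⁸)/(361×10⁻⁹) = 5.503×10⁻¹⁹ J.
Energy delivered: (1.11 mW)(2290 s) = 2.542 J.
Photons incident: 2.542 / 5.503×10⁻¹⁹ = 4.619×10¹⁸, i.e. 4.619×10¹⁸/6.022×10²³ = 7.670×10⁻⁶ mol.
Product: Φ × n_abs = 0.231 × 7.670×10⁻⁶ = 1.772×10⁻⁶ mol.
As a count: 1.772×10⁻⁶ × 6.022×10²³ = 1.1×10¹⁸.

1.1×10¹⁸ molecules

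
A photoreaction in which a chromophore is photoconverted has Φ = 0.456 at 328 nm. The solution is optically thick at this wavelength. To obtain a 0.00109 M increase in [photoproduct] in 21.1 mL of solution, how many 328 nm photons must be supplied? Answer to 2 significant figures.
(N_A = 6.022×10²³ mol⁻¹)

Product: (0.00109 M)(0.0211 L) = 2.300×10⁻⁵ mol.
Photons that must be absorbed: 2.300×10⁻⁵ / 0.456 = 5.044×10⁻⁵ mol.
Photon count: 5.044×10⁻⁵ × 6.022×10²³ = 3.0×10¹⁹.

3.0×10¹⁹ photons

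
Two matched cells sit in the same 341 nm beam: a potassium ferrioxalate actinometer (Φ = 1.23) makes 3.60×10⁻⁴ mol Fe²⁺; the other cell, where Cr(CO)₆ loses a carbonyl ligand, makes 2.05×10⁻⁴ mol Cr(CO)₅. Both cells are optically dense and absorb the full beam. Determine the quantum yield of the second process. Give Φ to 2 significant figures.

Φ = 0.70

Photons absorbed by the actinometer: 3.60×10⁻⁴ / 1.23 = 2.927×10⁻⁴ mol.
Φ(unknown) = 2.05×10⁻⁴ / 2.927×10⁻⁴ = 0.70.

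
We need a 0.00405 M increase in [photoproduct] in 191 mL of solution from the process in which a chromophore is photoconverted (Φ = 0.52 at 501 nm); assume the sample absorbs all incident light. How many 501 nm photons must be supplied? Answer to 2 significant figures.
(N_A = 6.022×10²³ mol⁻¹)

9.0×10²⁰ photons

Product: (0.00405 M)(0.191 L) = 7.736×10⁻⁴ mol.
Photons that must be absorbed: 7.736×10⁻⁴ / 0.52 = 0.001488 mol.
Photon count: 0.001488 × 6.022×10²³ = 9.0×10²⁰.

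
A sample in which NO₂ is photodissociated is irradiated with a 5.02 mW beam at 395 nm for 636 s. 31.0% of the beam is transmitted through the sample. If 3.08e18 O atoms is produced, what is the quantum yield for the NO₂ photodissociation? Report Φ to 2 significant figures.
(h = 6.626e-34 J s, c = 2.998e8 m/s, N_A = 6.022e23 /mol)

Φ = 0.70

Product: 3.08e18 / 6.022e23 = 5.115e-6 mol.
Photon energy at 395 nm: hc/λ = (6.626e-34)(2.998e8)/(395e-9) = 5.029e-19 J.
Energy delivered: (5.02 mW)(636 s) = 3.193 J.
Photons incident: 3.193 / 5.029e-19 = 6.349e18, i.e. 6.349e18/6.022e23 = 1.054e-5 mol.
Fraction absorbed: 1 − 31.0/100 = 0.6900.
Photons absorbed: 0.6900 × 1.054e-5 = 7.273e-6 mol.
Φ = 5.115e-6 mol / 7.273e-6 mol photons = 0.70.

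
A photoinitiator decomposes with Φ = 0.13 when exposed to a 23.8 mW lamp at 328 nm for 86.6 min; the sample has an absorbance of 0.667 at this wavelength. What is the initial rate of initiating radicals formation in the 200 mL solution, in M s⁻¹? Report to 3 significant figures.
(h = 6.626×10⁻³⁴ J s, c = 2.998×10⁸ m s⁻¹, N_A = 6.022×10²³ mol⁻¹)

3.33×10⁻⁸ M s⁻¹

Photon energy at 328 nm: hc/λ = (6.626×10⁻³⁴)(2.998×10⁸)/(328×10⁻⁹) = 6.056×10⁻¹⁹ J.
Energy delivered: (23.8 mW)(5196 s) = 123.7 J.
Photons incident: 123.7 / 6.056×10⁻¹⁹ = 2.043×10²⁰, i.e. 2.043×10²⁰/6.022×10²³ = 3.393×10⁻⁴ mol.
Fraction absorbed: 1 − 10^(−0.667) = 0.7847.
Photons absorbed: 0.7847 × 3.393×10⁻⁴ = 2.662×10⁻⁴ mol.
Product formed: 0.13 × 2.662×10⁻⁴ = 3.461×10⁻⁵ mol.
Rate: 3.461×10⁻⁵ mol / (5196 s × 0.2 L) = 3.33×10⁻⁸ M s⁻¹.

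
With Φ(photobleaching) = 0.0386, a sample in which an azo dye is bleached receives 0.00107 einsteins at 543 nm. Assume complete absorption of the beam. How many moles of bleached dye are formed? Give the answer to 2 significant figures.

4.1×10⁻⁵ mol

Product: Φ × n_abs = 0.0386 × 0.00107 = 4.130×10⁻⁵ mol.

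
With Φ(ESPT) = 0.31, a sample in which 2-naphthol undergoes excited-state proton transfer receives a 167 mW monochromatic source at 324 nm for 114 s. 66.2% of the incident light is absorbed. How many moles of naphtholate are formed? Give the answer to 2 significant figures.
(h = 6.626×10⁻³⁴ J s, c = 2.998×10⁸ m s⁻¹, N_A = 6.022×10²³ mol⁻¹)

Photon energy at 324 nm: hc/λ = (6.626×10⁻³⁴)(2.998×10⁸)/(324×10⁻⁹) = 6.131×10⁻¹⁹ J.
Energy delivered: (167 mW)(114 s) = 19.04 J.
Photons incident: 19.04 / 6.131×10⁻¹⁹ = 3.106×10¹⁹, i.e. 3.106×10¹⁹/6.022×10²³ = 5.158×10⁻⁵ mol.
Photons absorbed: 0.662 × 5.158×10⁻⁵ = 3.415×10⁻⁵ mol.
Product: Φ × n_abs = 0.31 × 3.415×10⁻⁵ = 1.059×10⁻⁵ mol.

1.1×10⁻⁵ mol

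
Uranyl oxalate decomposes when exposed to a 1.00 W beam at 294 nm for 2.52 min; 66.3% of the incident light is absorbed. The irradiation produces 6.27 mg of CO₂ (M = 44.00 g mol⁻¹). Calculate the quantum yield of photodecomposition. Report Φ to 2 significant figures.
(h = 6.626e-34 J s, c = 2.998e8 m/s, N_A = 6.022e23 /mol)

Φ = 0.58

Product: 6.27 mg / 44.00 g mol⁻¹ = 1.425e-4 mol.
Photon energy at 294 nm: hc/λ = (6.626e-34)(2.998e8)/(294e-9) = 6.757e-19 J.
Energy delivered: (1.00 W)(151.2 s) = 151.2 J.
Photons incident: 151.2 / 6.757e-19 = 2.238e20, i.e. 2.238e20/6.022e23 = 3.716e-4 mol.
Photons absorbed: 0.663 × 3.716e-4 = 2.464e-4 mol.
Φ = 1.425e-4 mol / 2.464e-4 mol photons = 0.58.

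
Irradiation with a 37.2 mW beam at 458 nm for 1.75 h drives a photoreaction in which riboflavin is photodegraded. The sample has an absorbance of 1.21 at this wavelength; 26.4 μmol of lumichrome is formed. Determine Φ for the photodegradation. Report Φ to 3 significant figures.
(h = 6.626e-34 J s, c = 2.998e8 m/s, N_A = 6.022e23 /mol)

Φ = 0.0314

Product: 26.4 μmol = 2.64e-5 mol.
Photon energy at 458 nm: hc/λ = (6.626e-34)(2.998e8)/(458e-9) = 4.337e-19 J.
Energy delivered: (37.2 mW)(6300 s) = 234.4 J.
Photons incident: 234.4 / 4.337e-19 = 5.405e20, i.e. 5.405e20/6.022e23 = 8.975e-4 mol.
Fraction absorbed: 1 − 10^(−1.21) = 0.9383.
Photons absorbed: 0.9383 × 8.975e-4 = 8.421e-4 mol.
Φ = 2.64e-5 mol / 8.421e-4 mol photons = 0.0314.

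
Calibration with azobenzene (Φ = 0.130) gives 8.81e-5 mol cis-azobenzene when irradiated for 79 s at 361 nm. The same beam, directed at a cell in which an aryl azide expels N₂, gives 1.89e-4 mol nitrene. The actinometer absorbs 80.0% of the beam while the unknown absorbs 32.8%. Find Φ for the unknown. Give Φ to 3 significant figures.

Photons absorbed by the actinometer: 8.81e-5 / 0.130 = 6.777e-4 mol.
Incident flux: 6.777e-4 / 0.800 = 8.471e-4 einstein.
Absorbed by unknown: 0.328 × 8.471e-4 = 2.778e-4 mol.
Φ(unknown) = 1.89e-4 / 2.778e-4 = 0.680.

Φ = 0.680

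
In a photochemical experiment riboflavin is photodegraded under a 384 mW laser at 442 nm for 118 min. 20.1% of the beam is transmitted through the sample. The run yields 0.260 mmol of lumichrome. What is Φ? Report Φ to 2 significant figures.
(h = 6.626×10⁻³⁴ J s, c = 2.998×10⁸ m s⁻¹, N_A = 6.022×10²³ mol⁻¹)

Product: 0.260 mmol = 2.60×10⁻⁴ mol.
Photon energy at 442 nm: hc/λ = (6.626×10⁻³⁴)(2.998×10⁸)/(442×10⁻⁹) = 4.494×10⁻¹⁹ J.
Energy delivered: (384 mW)(7080 s) = 2719 J.
Photons incident: 2719 / 4.494×10⁻¹⁹ = 6.050×10²¹, i.e. 6.050×10²¹/6.022×10²³ = 0.01005 mol.
Fraction absorbed: 1 − 20.1/100 = 0.7990.
Photons absorbed: 0.7990 × 0.01005 = 0.008030 mol.
Φ = 2.60×10⁻⁴ mol / 0.008030 mol photons = 0.032.

Φ = 0.032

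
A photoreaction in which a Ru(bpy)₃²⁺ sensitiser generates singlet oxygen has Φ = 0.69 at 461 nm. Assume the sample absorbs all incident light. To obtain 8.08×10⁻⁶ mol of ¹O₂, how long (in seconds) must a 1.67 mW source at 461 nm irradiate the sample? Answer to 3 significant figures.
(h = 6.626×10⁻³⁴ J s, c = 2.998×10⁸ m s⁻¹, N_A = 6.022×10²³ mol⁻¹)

Photons that must be absorbed: 8.08×10⁻⁶ / 0.69 = 1.171×10⁻⁵ mol.
Photon energy: hc/λ = 4.309×10⁻¹⁹ J; per mole, 2.595×10⁵ J mol⁻¹.
Energy required: 1.171×10⁻⁵ × 2.595×10⁵ = 3.039 J.
Time: 3.039 J / 0.00167 W = 1820 s.

t ≈ 1820 s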